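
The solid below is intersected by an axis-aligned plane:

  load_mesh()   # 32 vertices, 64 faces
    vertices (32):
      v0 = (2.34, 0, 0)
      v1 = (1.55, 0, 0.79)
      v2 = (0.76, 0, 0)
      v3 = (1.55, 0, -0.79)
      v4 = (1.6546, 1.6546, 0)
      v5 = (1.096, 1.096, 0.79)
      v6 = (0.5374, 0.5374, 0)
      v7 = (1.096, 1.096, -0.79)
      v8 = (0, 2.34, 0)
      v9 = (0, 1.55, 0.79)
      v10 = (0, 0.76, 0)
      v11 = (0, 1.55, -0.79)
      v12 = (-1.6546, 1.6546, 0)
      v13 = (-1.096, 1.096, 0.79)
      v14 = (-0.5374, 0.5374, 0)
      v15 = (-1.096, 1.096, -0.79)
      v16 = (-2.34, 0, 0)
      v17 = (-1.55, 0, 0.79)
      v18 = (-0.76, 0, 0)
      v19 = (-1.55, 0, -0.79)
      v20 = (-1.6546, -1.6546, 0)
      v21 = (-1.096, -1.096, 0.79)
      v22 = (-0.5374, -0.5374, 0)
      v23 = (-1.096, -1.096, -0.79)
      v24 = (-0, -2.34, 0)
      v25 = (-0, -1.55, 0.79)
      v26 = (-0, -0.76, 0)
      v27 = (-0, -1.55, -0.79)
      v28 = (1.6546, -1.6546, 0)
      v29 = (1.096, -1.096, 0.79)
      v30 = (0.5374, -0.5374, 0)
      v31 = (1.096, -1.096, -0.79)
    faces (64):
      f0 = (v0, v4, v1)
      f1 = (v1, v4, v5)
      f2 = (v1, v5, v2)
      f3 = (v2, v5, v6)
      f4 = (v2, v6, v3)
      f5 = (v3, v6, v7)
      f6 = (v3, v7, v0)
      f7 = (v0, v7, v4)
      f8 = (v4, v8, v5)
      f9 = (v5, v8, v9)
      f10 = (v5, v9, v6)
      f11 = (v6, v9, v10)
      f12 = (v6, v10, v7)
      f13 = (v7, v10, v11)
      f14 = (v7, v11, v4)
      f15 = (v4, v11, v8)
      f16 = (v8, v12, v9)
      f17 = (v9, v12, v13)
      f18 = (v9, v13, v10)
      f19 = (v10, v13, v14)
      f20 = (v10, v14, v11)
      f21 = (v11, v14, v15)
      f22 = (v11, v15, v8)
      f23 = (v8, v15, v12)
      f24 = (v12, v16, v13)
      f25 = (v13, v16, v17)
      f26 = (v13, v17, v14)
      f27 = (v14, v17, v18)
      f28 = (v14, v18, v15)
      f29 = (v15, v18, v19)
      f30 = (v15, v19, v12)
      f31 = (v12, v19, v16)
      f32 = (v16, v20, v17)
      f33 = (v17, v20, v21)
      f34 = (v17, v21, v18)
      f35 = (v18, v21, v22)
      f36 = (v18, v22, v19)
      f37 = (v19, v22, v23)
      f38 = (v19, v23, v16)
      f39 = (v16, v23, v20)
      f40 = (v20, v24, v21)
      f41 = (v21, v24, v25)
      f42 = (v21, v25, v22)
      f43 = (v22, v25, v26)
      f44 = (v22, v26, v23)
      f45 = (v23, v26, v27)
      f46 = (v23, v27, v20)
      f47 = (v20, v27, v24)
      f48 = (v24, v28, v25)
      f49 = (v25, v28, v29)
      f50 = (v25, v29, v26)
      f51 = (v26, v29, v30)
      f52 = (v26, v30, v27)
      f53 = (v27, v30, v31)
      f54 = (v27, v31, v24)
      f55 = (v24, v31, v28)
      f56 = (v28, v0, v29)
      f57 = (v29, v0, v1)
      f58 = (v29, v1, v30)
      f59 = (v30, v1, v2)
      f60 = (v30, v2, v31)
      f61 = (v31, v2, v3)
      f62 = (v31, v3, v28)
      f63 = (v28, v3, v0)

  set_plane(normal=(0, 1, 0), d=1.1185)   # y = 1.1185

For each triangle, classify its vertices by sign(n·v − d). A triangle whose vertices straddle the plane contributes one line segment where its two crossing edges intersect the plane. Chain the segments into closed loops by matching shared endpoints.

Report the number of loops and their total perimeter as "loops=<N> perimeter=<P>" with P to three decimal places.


loops=1 perimeter=9.132

Straddling triangles (18 of 64):
  (v0,v4,v1) [-+-] → (1.87667, 1.1185, 0)–(1.62071, 1.1185, 0.255965)  len=0.3620
  (v1,v4,v5) [-+-] → (1.62071, 1.1185, 0.255965)–(1.1185, 1.1185, 0.758179)  len=0.7102
  (v0,v7,v4) [--+] → (1.1185, 1.1185, -0.758179)–(1.87667, 1.1185, 0)  len=1.0722
  (v4,v8,v5) [++-] → (1.07618, 1.1185, 0.775711)–(1.1185, 1.1185, 0.758179)  len=0.0458
  (v5,v8,v9) [-++] → (1.07618, 1.1185, 0.775711)–(1.04168, 1.1185, 0.79)  len=0.0373
  (v5,v9,v6) [-+-] → (1.04168, 1.1185, 0.79)–(0.229003, 1.1185, 0.453357)  len=0.8796
  (v6,v9,v10) [-+-] → (0.229003, 1.1185, 0.453357)–(0, 1.1185, 0.3585)  len=0.2479
  (v7,v10,v11) [--+] → (0, 1.1185, -0.3585)–(1.04168, 1.1185, -0.79)  len=1.1275
  (v7,v11,v4) [-++] → (1.04168, 1.1185, -0.79)–(1.1185, 1.1185, -0.758179)  len=0.0831
  (v9,v12,v13) [++-] → (-1.1185, 1.1185, 0.758179)–(-1.04168, 1.1185, 0.79)  len=0.0831
  (v9,v13,v10) [+--] → (-1.04168, 1.1185, 0.79)–(0, 1.1185, 0.3585)  len=1.1275
  (v10,v14,v11) [--+] → (-0.229003, 1.1185, -0.453357)–(0, 1.1185, -0.3585)  len=0.2479
  (v11,v14,v15) [+--] → (-0.229003, 1.1185, -0.453357)–(-1.04168, 1.1185, -0.79)  len=0.8796
  (v11,v15,v8) [+-+] → (-1.04168, 1.1185, -0.79)–(-1.07618, 1.1185, -0.775711)  len=0.0373
  (v8,v15,v12) [+-+] → (-1.07618, 1.1185, -0.775711)–(-1.1185, 1.1185, -0.758179)  len=0.0458
  (v12,v16,v13) [+--] → (-1.87667, 1.1185, 0)–(-1.1185, 1.1185, 0.758179)  len=1.0722
  (v15,v19,v12) [--+] → (-1.62071, 1.1185, -0.255965)–(-1.1185, 1.1185, -0.758179)  len=0.7102
  (v12,v19,v16) [+--] → (-1.62071, 1.1185, -0.255965)–(-1.87667, 1.1185, 0)  len=0.3620

Chained into 1 loop(s):
  loop 1: 18 segments, perimeter = 9.1316
Total perimeter = 9.132


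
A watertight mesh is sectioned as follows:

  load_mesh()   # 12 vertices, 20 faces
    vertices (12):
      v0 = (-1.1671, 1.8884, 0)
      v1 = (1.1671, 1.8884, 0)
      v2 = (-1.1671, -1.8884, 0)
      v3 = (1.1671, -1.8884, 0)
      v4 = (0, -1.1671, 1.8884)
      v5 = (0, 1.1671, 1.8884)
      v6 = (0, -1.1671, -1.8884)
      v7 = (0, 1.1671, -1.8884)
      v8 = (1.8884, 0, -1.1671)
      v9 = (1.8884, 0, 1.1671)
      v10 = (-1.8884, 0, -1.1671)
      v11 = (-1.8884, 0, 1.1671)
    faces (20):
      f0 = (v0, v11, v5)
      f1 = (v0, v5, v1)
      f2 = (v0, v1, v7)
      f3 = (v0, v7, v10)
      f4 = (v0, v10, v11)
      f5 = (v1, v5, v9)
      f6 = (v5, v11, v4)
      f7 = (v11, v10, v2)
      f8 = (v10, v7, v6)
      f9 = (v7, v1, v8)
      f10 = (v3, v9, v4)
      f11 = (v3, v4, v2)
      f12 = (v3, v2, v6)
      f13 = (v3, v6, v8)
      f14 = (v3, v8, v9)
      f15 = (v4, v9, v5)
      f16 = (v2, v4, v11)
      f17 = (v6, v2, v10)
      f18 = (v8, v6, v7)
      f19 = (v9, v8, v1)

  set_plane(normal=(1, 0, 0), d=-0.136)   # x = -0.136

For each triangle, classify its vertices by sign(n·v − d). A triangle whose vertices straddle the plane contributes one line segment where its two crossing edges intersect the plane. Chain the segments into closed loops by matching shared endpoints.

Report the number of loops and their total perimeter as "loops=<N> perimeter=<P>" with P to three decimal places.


loops=1 perimeter=12.427

Straddling triangles (10 of 20):
  (v0,v11,v5) [--+] → (-0.136, 1.08305, 1.83645)–(-0.136, 1.25115, 1.66835)  len=0.2377
  (v0,v5,v1) [-++] → (-0.136, 1.25115, 1.66835)–(-0.136, 1.8884, 0)  len=1.7859
  (v0,v1,v7) [-++] → (-0.136, 1.8884, 0)–(-0.136, 1.25115, -1.66835)  len=1.7859
  (v0,v7,v10) [-+-] → (-0.136, 1.25115, -1.66835)–(-0.136, 1.08305, -1.83645)  len=0.2377
  (v5,v11,v4) [+-+] → (-0.136, 1.08305, 1.83645)–(-0.136, -1.08305, 1.83645)  len=2.1661
  (v10,v7,v6) [-++] → (-0.136, 1.08305, -1.83645)–(-0.136, -1.08305, -1.83645)  len=2.1661
  (v3,v4,v2) [++-] → (-0.136, -1.25115, 1.66835)–(-0.136, -1.8884, 0)  len=1.7859
  (v3,v2,v6) [+-+] → (-0.136, -1.8884, 0)–(-0.136, -1.25115, -1.66835)  len=1.7859
  (v2,v4,v11) [-+-] → (-0.136, -1.25115, 1.66835)–(-0.136, -1.08305, 1.83645)  len=0.2377
  (v6,v2,v10) [+--] → (-0.136, -1.25115, -1.66835)–(-0.136, -1.08305, -1.83645)  len=0.2377

Chained into 1 loop(s):
  loop 1: 10 segments, perimeter = 12.4268
Total perimeter = 12.427


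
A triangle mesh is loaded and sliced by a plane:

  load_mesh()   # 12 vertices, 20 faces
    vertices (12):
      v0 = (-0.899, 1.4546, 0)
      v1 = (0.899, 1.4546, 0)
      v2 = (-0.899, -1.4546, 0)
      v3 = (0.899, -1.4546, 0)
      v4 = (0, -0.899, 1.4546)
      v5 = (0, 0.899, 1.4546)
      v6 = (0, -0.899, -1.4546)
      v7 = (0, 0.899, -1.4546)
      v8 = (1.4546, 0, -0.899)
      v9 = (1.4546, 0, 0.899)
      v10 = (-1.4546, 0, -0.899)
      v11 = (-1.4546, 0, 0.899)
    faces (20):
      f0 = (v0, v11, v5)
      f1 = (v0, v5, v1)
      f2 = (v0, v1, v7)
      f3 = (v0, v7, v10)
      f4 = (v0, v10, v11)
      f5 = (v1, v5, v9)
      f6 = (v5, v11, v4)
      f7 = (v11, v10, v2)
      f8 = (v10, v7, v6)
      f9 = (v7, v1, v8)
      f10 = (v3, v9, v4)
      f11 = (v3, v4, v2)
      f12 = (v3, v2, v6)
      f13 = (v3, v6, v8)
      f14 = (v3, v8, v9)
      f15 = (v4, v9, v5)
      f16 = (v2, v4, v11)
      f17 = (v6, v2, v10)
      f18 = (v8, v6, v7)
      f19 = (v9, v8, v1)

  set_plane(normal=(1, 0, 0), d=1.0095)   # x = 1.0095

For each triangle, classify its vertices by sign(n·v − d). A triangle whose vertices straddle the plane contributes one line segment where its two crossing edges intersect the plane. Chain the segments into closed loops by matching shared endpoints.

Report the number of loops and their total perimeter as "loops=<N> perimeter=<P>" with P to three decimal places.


loops=1 perimeter=6.851

Straddling triangles (8 of 20):
  (v1,v5,v9) [--+] → (1.0095, 0.275089, 1.06901)–(1.0095, 1.1653, 0.178797)  len=1.2590
  (v7,v1,v8) [--+] → (1.0095, 1.1653, -0.178797)–(1.0095, 0.275089, -1.06901)  len=1.2590
  (v3,v9,v4) [-+-] → (1.0095, -1.1653, 0.178797)–(1.0095, -0.275089, 1.06901)  len=1.2590
  (v3,v6,v8) [--+] → (1.0095, -0.275089, -1.06901)–(1.0095, -1.1653, -0.178797)  len=1.2590
  (v3,v8,v9) [-++] → (1.0095, -1.1653, -0.178797)–(1.0095, -1.1653, 0.178797)  len=0.3576
  (v4,v9,v5) [-+-] → (1.0095, -0.275089, 1.06901)–(1.0095, 0.275089, 1.06901)  len=0.5502
  (v8,v6,v7) [+--] → (1.0095, -0.275089, -1.06901)–(1.0095, 0.275089, -1.06901)  len=0.5502
  (v9,v8,v1) [++-] → (1.0095, 1.1653, -0.178797)–(1.0095, 1.1653, 0.178797)  len=0.3576

Chained into 1 loop(s):
  loop 1: 8 segments, perimeter = 6.8514
Total perimeter = 6.851


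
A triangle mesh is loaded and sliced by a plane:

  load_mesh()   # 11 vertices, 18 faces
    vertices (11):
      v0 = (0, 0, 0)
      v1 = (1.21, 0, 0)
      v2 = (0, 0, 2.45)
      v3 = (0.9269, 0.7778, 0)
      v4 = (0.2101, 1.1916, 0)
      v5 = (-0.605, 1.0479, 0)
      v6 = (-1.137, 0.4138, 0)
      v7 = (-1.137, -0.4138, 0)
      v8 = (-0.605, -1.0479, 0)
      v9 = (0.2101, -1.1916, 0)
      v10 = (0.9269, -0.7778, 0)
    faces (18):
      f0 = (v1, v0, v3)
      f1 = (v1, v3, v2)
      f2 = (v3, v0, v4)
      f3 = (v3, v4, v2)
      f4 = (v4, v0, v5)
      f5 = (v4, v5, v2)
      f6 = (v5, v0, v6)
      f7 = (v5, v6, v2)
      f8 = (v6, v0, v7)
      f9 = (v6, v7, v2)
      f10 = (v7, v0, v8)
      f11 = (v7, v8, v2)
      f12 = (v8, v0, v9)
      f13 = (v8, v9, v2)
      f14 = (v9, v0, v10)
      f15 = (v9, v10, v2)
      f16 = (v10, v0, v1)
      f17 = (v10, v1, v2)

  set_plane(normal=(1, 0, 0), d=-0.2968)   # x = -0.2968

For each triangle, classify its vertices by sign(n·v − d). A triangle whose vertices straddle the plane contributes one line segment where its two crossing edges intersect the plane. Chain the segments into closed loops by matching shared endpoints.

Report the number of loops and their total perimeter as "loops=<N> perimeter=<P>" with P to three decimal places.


Straddling triangles (10 of 18):
  (v4,v0,v5) [++-] → (-0.2968, 0.514077, 0)–(-0.2968, 1.10223, 0)  len=0.5882
  (v4,v5,v2) [+-+] → (-0.2968, 1.10223, 0)–(-0.2968, 0.514077, 1.24808)  len=1.3797
  (v5,v0,v6) [-+-] → (-0.2968, 0.514077, 0)–(-0.2968, 0.108017, 0)  len=0.4061
  (v5,v6,v2) [--+] → (-0.2968, 0.108017, 1.81046)–(-0.2968, 0.514077, 1.24808)  len=0.6936
  (v6,v0,v7) [-+-] → (-0.2968, 0.108017, 0)–(-0.2968, -0.108017, 0)  len=0.2160
  (v6,v7,v2) [--+] → (-0.2968, -0.108017, 1.81046)–(-0.2968, 0.108017, 1.81046)  len=0.2160
  (v7,v0,v8) [-+-] → (-0.2968, -0.108017, 0)–(-0.2968, -0.514077, 0)  len=0.4061
  (v7,v8,v2) [--+] → (-0.2968, -0.514077, 1.24808)–(-0.2968, -0.108017, 1.81046)  len=0.6936
  (v8,v0,v9) [-++] → (-0.2968, -0.514077, 0)–(-0.2968, -1.10223, 0)  len=0.5882
  (v8,v9,v2) [-++] → (-0.2968, -1.10223, 0)–(-0.2968, -0.514077, 1.24808)  len=1.3797

Chained into 1 loop(s):
  loop 1: 10 segments, perimeter = 6.5673
Total perimeter = 6.567

loops=1 perimeter=6.567


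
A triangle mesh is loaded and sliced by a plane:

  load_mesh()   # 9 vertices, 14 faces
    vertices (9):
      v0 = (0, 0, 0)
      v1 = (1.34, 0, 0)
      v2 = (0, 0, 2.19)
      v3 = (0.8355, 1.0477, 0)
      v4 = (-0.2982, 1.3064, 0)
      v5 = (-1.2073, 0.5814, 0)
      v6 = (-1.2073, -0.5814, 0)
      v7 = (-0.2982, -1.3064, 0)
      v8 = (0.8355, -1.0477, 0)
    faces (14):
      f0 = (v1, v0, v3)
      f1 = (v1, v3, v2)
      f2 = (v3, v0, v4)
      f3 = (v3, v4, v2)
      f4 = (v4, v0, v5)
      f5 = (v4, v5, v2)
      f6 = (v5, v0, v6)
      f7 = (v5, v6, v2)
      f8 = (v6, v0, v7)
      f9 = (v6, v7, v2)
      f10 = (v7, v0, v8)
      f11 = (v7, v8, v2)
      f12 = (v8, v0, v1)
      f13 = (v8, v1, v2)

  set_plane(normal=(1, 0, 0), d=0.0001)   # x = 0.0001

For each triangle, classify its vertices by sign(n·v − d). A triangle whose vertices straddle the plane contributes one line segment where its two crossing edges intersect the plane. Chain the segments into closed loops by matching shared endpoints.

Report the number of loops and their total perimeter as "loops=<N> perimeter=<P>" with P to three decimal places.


Straddling triangles (8 of 14):
  (v1,v0,v3) [+-+] → (0.0001, 0, 0)–(0.0001, 0.000125398, 0)  len=0.0001
  (v1,v3,v2) [++-] → (0.0001, 0.000125398, 2.18974)–(0.0001, 0, 2.18984)  len=0.0002
  (v3,v0,v4) [+--] → (0.0001, 0.000125398, 0)–(0.0001, 1.23833, 0)  len=1.2382
  (v3,v4,v2) [+--] → (0.0001, 1.23833, 0)–(0.0001, 0.000125398, 2.18974)  len=2.5156
  (v7,v0,v8) [--+] → (0.0001, -0.000125398, 0)–(0.0001, -1.23833, 0)  len=1.2382
  (v7,v8,v2) [-+-] → (0.0001, -1.23833, 0)–(0.0001, -0.000125398, 2.18974)  len=2.5156
  (v8,v0,v1) [+-+] → (0.0001, -0.000125398, 0)–(0.0001, 0, 0)  len=0.0001
  (v8,v1,v2) [++-] → (0.0001, 0, 2.18984)–(0.0001, -0.000125398, 2.18974)  len=0.0002

Chained into 1 loop(s):
  loop 1: 8 segments, perimeter = 7.5081
Total perimeter = 7.508

loops=1 perimeter=7.508


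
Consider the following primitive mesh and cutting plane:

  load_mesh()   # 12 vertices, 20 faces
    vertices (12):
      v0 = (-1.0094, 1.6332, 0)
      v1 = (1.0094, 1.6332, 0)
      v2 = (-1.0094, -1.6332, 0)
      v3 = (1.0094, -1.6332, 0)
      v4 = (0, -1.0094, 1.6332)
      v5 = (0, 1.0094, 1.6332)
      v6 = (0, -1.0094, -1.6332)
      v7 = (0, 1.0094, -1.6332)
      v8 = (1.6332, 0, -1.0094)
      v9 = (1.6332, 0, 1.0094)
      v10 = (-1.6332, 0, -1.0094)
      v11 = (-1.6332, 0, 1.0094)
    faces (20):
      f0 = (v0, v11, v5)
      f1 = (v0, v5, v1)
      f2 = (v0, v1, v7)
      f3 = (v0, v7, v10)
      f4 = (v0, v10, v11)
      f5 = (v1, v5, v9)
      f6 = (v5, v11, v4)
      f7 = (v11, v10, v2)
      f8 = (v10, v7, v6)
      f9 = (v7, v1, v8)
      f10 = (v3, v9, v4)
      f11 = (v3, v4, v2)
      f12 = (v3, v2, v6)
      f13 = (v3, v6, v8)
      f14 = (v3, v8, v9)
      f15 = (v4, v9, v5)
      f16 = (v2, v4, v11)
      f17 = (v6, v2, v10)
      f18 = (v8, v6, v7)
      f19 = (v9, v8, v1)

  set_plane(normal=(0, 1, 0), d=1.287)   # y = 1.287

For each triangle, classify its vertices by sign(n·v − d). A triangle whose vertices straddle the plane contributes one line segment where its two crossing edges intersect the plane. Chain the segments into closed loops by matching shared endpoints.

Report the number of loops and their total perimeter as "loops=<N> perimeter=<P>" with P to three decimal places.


loops=1 perimeter=6.570

Straddling triangles (8 of 20):
  (v0,v11,v5) [+--] → (-1.14163, 1.287, 0.213969)–(-0.449198, 1.287, 0.906402)  len=0.9792
  (v0,v5,v1) [+-+] → (-0.449198, 1.287, 0.906402)–(0.449198, 1.287, 0.906402)  len=0.8984
  (v0,v1,v7) [++-] → (0.449198, 1.287, -0.906402)–(-0.449198, 1.287, -0.906402)  len=0.8984
  (v0,v7,v10) [+--] → (-0.449198, 1.287, -0.906402)–(-1.14163, 1.287, -0.213969)  len=0.9792
  (v0,v10,v11) [+--] → (-1.14163, 1.287, -0.213969)–(-1.14163, 1.287, 0.213969)  len=0.4279
  (v1,v5,v9) [+--] → (0.449198, 1.287, 0.906402)–(1.14163, 1.287, 0.213969)  len=0.9792
  (v7,v1,v8) [-+-] → (0.449198, 1.287, -0.906402)–(1.14163, 1.287, -0.213969)  len=0.9792
  (v9,v8,v1) [--+] → (1.14163, 1.287, -0.213969)–(1.14163, 1.287, 0.213969)  len=0.4279

Chained into 1 loop(s):
  loop 1: 8 segments, perimeter = 6.5697
Total perimeter = 6.570


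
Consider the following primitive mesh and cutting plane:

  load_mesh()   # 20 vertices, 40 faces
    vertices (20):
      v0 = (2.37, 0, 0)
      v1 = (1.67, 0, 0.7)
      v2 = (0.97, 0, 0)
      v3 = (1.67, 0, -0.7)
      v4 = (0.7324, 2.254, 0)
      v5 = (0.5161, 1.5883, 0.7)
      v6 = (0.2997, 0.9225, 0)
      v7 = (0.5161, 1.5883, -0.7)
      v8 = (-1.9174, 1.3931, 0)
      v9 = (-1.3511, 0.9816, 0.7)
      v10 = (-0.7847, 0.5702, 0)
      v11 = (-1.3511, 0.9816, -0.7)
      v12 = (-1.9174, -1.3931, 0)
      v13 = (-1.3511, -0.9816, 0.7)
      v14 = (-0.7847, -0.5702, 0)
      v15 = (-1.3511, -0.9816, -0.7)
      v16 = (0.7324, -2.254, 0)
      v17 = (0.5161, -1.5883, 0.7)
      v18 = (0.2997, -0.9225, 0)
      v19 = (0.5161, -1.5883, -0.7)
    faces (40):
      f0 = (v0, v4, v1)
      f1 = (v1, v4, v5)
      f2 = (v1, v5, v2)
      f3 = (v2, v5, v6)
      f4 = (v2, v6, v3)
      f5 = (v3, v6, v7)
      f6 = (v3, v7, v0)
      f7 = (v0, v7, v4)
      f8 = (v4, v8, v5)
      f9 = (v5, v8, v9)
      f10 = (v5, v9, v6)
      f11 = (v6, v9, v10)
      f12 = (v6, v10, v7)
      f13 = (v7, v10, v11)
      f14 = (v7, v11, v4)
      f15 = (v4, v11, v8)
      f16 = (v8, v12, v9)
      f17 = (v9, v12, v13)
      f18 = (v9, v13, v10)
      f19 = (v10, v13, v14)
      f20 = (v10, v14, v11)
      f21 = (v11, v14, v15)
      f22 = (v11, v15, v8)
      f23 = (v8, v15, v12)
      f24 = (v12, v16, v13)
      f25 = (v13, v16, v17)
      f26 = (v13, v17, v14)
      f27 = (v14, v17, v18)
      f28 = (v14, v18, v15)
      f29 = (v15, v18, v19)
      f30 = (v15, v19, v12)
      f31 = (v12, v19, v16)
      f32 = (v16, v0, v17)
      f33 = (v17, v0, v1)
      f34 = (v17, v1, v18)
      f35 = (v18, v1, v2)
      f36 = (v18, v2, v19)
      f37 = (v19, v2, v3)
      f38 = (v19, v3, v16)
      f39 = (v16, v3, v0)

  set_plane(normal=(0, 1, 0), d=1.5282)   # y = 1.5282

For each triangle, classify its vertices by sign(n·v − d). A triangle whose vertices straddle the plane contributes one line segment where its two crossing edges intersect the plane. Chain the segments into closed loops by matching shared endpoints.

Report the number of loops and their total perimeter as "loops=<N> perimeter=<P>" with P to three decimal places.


Straddling triangles (14 of 40):
  (v0,v4,v1) [-+-] → (1.25972, 1.5282, 0)–(1.03431, 1.5282, 0.225404)  len=0.3188
  (v1,v4,v5) [-++] → (1.03431, 1.5282, 0.225404)–(0.559763, 1.5282, 0.7)  len=0.6711
  (v1,v5,v2) [-+-] → (0.559763, 1.5282, 0.7)–(0.533275, 1.5282, 0.673513)  len=0.0375
  (v2,v5,v6) [-+-] → (0.533275, 1.5282, 0.673513)–(0.496566, 1.5282, 0.636813)  len=0.0519
  (v3,v6,v7) [--+] → (0.496566, 1.5282, -0.636813)–(0.559763, 1.5282, -0.7)  len=0.0894
  (v3,v7,v0) [-+-] → (0.559763, 1.5282, -0.7)–(0.58625, 1.5282, -0.673513)  len=0.0375
  (v0,v7,v4) [-++] → (0.58625, 1.5282, -0.673513)–(1.25972, 1.5282, 0)  len=0.9525
  (v4,v8,v5) [+-+] → (-1.50157, 1.5282, 0)–(-0.233149, 1.5282, 0.484477)  len=1.3578
  (v5,v8,v9) [+--] → (-0.233149, 1.5282, 0.484477)–(0.331134, 1.5282, 0.7)  len=0.6040
  (v5,v9,v6) [+--] → (0.331134, 1.5282, 0.7)–(0.496566, 1.5282, 0.636813)  len=0.1771
  (v6,v10,v7) [--+] → (0.439312, 1.5282, -0.658678)–(0.496566, 1.5282, -0.636813)  len=0.0613
  (v7,v10,v11) [+--] → (0.439312, 1.5282, -0.658678)–(0.331134, 1.5282, -0.7)  len=0.1158
  (v7,v11,v4) [+-+] → (0.331134, 1.5282, -0.7)–(-0.456066, 1.5282, -0.399293)  len=0.8427
  (v4,v11,v8) [+--] → (-0.456066, 1.5282, -0.399293)–(-1.50157, 1.5282, 0)  len=1.1192

Chained into 1 loop(s):
  loop 1: 14 segments, perimeter = 6.4364
Total perimeter = 6.436

loops=1 perimeter=6.436


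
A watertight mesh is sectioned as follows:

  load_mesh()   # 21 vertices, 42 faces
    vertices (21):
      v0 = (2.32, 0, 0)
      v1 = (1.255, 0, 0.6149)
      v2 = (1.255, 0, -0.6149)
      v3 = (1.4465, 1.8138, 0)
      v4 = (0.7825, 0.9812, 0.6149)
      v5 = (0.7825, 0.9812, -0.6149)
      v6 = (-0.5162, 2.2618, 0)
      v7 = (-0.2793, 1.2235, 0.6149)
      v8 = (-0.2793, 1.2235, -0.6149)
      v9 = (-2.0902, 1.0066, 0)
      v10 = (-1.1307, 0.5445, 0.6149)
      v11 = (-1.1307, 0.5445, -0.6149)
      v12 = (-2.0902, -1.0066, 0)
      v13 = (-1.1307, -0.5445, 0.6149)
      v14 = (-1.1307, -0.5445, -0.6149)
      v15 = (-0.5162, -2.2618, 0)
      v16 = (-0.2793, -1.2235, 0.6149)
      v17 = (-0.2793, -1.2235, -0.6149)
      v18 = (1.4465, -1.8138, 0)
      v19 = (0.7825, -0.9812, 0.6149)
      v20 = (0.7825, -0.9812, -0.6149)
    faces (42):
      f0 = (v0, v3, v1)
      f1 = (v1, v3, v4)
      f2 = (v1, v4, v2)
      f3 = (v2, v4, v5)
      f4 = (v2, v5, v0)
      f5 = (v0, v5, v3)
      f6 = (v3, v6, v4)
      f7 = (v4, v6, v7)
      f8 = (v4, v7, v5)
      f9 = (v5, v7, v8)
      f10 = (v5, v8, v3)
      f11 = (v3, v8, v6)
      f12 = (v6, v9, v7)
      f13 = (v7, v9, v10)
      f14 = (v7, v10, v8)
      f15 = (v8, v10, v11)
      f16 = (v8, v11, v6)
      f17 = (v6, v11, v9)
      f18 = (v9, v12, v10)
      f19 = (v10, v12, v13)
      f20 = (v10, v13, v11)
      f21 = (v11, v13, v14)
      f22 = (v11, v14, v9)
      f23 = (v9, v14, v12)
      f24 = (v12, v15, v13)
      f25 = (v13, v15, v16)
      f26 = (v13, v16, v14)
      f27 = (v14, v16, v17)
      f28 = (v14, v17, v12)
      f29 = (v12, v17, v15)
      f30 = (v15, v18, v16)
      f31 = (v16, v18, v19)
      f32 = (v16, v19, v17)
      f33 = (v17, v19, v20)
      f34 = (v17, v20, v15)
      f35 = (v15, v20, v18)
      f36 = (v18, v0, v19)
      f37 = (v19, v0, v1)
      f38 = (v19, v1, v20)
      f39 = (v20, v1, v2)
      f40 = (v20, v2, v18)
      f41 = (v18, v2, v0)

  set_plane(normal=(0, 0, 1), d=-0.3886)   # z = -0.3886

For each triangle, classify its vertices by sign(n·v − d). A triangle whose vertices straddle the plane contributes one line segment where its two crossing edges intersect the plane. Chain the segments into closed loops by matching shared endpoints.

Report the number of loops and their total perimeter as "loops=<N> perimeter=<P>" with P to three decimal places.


Straddling triangles (28 of 42):
  (v1,v4,v2) [++-] → (1.16805, 0.180554, -0.3886)–(1.255, 0, -0.3886)  len=0.2004
  (v2,v4,v5) [-+-] → (1.16805, 0.180554, -0.3886)–(0.7825, 0.9812, -0.3886)  len=0.8886
  (v2,v5,v0) [--+] → (1.34834, 0.620092, -0.3886)–(1.64695, 0, -0.3886)  len=0.6882
  (v0,v5,v3) [+-+] → (1.34834, 0.620092, -0.3886)–(1.02687, 1.28762, -0.3886)  len=0.7409
  (v4,v7,v5) [++-] → (0.587114, 1.02579, -0.3886)–(0.7825, 0.9812, -0.3886)  len=0.2004
  (v5,v7,v8) [-+-] → (0.587114, 1.02579, -0.3886)–(-0.2793, 1.2235, -0.3886)  len=0.8887
  (v5,v8,v3) [--+] → (0.355842, 1.44075, -0.3886)–(1.02687, 1.28762, -0.3886)  len=0.6883
  (v3,v8,v6) [+-+] → (0.355842, 1.44075, -0.3886)–(-0.366486, 1.60562, -0.3886)  len=0.7409
  (v7,v10,v8) [++-] → (-0.435969, 1.09855, -0.3886)–(-0.2793, 1.2235, -0.3886)  len=0.2004
  (v8,v10,v11) [-+-] → (-0.435969, 1.09855, -0.3886)–(-1.1307, 0.5445, -0.3886)  len=0.8886
  (v8,v11,v6) [--+] → (-0.904547, 1.17651, -0.3886)–(-0.366486, 1.60562, -0.3886)  len=0.6882
  (v6,v11,v9) [+-+] → (-0.904547, 1.17651, -0.3886)–(-1.48382, 0.714565, -0.3886)  len=0.7409
  (v10,v13,v11) [++-] → (-1.1307, 0.344109, -0.3886)–(-1.1307, 0.5445, -0.3886)  len=0.2004
  (v11,v13,v14) [-+-] → (-1.1307, 0.344109, -0.3886)–(-1.1307, -0.5445, -0.3886)  len=0.8886
  (v11,v14,v9) [--+] → (-1.48382, 0.0263472, -0.3886)–(-1.48382, 0.714565, -0.3886)  len=0.6882
  (v9,v14,v12) [+-+] → (-1.48382, 0.0263472, -0.3886)–(-1.48382, -0.714565, -0.3886)  len=0.7409
  (v13,v16,v14) [++-] → (-0.974031, -0.669445, -0.3886)–(-1.1307, -0.5445, -0.3886)  len=0.2004
  (v14,v16,v17) [-+-] → (-0.974031, -0.669445, -0.3886)–(-0.2793, -1.2235, -0.3886)  len=0.8886
  (v14,v17,v12) [--+] → (-0.945761, -1.14367, -0.3886)–(-1.48382, -0.714565, -0.3886)  len=0.6882
  (v12,v17,v15) [+-+] → (-0.945761, -1.14367, -0.3886)–(-0.366486, -1.60562, -0.3886)  len=0.7409
  (v16,v19,v17) [++-] → (-0.0839143, -1.17891, -0.3886)–(-0.2793, -1.2235, -0.3886)  len=0.2004
  (v17,v19,v20) [-+-] → (-0.0839143, -1.17891, -0.3886)–(0.7825, -0.9812, -0.3886)  len=0.8887
  (v17,v20,v15) [--+] → (0.304543, -1.4525, -0.3886)–(-0.366486, -1.60562, -0.3886)  len=0.6883
  (v15,v20,v18) [+-+] → (0.304543, -1.4525, -0.3886)–(1.02687, -1.28762, -0.3886)  len=0.7409
  (v19,v1,v20) [++-] → (0.869446, -0.800646, -0.3886)–(0.7825, -0.9812, -0.3886)  len=0.2004
  (v20,v1,v2) [-+-] → (0.869446, -0.800646, -0.3886)–(1.255, 0, -0.3886)  len=0.8886
  (v20,v2,v18) [--+] → (1.32548, -0.667528, -0.3886)–(1.02687, -1.28762, -0.3886)  len=0.6882
  (v18,v2,v0) [+-+] → (1.32548, -0.667528, -0.3886)–(1.64695, 0, -0.3886)  len=0.7409

Chained into 2 loop(s):
  loop 1: 14 segments, perimeter = 7.6233
  loop 2: 14 segments, perimeter = 10.0041
Total perimeter = 17.627

loops=2 perimeter=17.627


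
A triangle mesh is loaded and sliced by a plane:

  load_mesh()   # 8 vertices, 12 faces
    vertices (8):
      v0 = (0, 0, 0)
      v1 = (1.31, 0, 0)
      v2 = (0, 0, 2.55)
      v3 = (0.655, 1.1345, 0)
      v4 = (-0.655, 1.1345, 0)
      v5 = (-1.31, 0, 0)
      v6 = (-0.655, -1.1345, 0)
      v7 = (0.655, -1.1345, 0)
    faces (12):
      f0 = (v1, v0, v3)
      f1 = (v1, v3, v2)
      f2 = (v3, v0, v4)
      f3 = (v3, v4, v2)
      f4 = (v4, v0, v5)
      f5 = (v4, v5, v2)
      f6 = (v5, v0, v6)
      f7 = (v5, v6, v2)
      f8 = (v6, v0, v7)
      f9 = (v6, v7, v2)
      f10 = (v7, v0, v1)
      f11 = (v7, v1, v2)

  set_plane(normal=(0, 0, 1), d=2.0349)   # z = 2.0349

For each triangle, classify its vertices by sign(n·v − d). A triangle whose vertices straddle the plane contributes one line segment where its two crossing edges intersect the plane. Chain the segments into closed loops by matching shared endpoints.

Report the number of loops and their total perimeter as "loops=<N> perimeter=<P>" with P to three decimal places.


Straddling triangles (6 of 12):
  (v1,v3,v2) [--+] → (0.13231, 0.229169, 2.0349)–(0.26462, 0, 2.0349)  len=0.2646
  (v3,v4,v2) [--+] → (-0.13231, 0.229169, 2.0349)–(0.13231, 0.229169, 2.0349)  len=0.2646
  (v4,v5,v2) [--+] → (-0.26462, 0, 2.0349)–(-0.13231, 0.229169, 2.0349)  len=0.2646
  (v5,v6,v2) [--+] → (-0.13231, -0.229169, 2.0349)–(-0.26462, 0, 2.0349)  len=0.2646
  (v6,v7,v2) [--+] → (0.13231, -0.229169, 2.0349)–(-0.13231, -0.229169, 2.0349)  len=0.2646
  (v7,v1,v2) [--+] → (0.26462, 0, 2.0349)–(0.13231, -0.229169, 2.0349)  len=0.2646

Chained into 1 loop(s):
  loop 1: 6 segments, perimeter = 1.5877
Total perimeter = 1.588

loops=1 perimeter=1.588


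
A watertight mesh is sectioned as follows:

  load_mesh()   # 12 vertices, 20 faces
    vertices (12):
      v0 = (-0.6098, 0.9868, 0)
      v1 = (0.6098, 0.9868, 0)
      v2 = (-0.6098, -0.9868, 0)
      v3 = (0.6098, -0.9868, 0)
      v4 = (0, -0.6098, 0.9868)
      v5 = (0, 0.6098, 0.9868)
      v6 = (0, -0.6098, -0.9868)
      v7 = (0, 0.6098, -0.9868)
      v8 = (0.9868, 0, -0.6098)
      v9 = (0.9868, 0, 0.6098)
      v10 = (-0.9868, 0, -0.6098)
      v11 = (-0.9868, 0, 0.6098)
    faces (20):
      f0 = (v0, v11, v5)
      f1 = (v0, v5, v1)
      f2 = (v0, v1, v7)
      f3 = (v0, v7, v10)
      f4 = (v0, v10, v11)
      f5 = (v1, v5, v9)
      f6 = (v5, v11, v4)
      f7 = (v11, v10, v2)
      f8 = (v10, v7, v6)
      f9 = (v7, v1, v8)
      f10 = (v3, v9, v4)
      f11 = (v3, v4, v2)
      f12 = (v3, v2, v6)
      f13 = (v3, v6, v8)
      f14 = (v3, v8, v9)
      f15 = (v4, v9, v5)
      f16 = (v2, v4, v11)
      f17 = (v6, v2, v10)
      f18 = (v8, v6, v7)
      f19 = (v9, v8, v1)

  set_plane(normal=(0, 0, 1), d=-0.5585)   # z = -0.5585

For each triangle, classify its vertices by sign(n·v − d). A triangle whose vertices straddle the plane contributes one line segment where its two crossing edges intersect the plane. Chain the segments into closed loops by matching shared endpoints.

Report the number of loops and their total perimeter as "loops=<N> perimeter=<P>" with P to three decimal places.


Straddling triangles (10 of 20):
  (v0,v1,v7) [++-] → (0.264671, 0.773429, -0.5585)–(-0.264671, 0.773429, -0.5585)  len=0.5293
  (v0,v7,v10) [+--] → (-0.264671, 0.773429, -0.5585)–(-0.955085, 0.0830155, -0.5585)  len=0.9764
  (v0,v10,v11) [+-+] → (-0.955085, 0.0830155, -0.5585)–(-0.9868, 0, -0.5585)  len=0.0889
  (v11,v10,v2) [+-+] → (-0.9868, 0, -0.5585)–(-0.955085, -0.0830155, -0.5585)  len=0.0889
  (v7,v1,v8) [-+-] → (0.264671, 0.773429, -0.5585)–(0.955085, 0.0830155, -0.5585)  len=0.9764
  (v3,v2,v6) [++-] → (-0.264671, -0.773429, -0.5585)–(0.264671, -0.773429, -0.5585)  len=0.5293
  (v3,v6,v8) [+--] → (0.264671, -0.773429, -0.5585)–(0.955085, -0.0830155, -0.5585)  len=0.9764
  (v3,v8,v9) [+-+] → (0.955085, -0.0830155, -0.5585)–(0.9868, 0, -0.5585)  len=0.0889
  (v6,v2,v10) [-+-] → (-0.264671, -0.773429, -0.5585)–(-0.955085, -0.0830155, -0.5585)  len=0.9764
  (v9,v8,v1) [+-+] → (0.9868, 0, -0.5585)–(0.955085, 0.0830155, -0.5585)  len=0.0889

Chained into 1 loop(s):
  loop 1: 10 segments, perimeter = 5.3197
Total perimeter = 5.320

loops=1 perimeter=5.320


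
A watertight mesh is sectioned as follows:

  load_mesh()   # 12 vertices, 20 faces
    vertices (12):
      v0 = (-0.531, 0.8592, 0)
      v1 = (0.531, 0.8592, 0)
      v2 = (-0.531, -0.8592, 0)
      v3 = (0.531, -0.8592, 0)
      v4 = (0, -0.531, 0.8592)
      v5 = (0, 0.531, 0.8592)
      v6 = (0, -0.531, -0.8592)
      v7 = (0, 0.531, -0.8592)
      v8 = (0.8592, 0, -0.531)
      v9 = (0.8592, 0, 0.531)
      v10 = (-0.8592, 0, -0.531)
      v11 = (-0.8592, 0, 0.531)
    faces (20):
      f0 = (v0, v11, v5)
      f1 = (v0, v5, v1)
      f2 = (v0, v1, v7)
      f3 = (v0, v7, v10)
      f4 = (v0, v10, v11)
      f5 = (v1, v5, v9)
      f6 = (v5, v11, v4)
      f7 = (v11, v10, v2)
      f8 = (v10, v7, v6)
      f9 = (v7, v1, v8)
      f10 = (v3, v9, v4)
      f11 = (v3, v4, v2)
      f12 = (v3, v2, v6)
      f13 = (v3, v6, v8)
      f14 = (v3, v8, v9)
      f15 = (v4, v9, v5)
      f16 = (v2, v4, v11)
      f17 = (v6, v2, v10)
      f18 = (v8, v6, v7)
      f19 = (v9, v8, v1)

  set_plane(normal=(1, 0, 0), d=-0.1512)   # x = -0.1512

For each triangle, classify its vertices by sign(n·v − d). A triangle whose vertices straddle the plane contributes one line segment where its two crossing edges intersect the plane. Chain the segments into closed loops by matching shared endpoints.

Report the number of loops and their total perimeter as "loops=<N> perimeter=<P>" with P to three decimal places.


Straddling triangles (10 of 20):
  (v0,v11,v5) [--+] → (-0.1512, 0.437556, 0.801444)–(-0.1512, 0.624454, 0.614546)  len=0.2643
  (v0,v5,v1) [-++] → (-0.1512, 0.624454, 0.614546)–(-0.1512, 0.8592, 0)  len=0.6579
  (v0,v1,v7) [-++] → (-0.1512, 0.8592, 0)–(-0.1512, 0.624454, -0.614546)  len=0.6579
  (v0,v7,v10) [-+-] → (-0.1512, 0.624454, -0.614546)–(-0.1512, 0.437556, -0.801444)  len=0.2643
  (v5,v11,v4) [+-+] → (-0.1512, 0.437556, 0.801444)–(-0.1512, -0.437556, 0.801444)  len=0.8751
  (v10,v7,v6) [-++] → (-0.1512, 0.437556, -0.801444)–(-0.1512, -0.437556, -0.801444)  len=0.8751
  (v3,v4,v2) [++-] → (-0.1512, -0.624454, 0.614546)–(-0.1512, -0.8592, 0)  len=0.6579
  (v3,v2,v6) [+-+] → (-0.1512, -0.8592, 0)–(-0.1512, -0.624454, -0.614546)  len=0.6579
  (v2,v4,v11) [-+-] → (-0.1512, -0.624454, 0.614546)–(-0.1512, -0.437556, 0.801444)  len=0.2643
  (v6,v2,v10) [+--] → (-0.1512, -0.624454, -0.614546)–(-0.1512, -0.437556, -0.801444)  len=0.2643

Chained into 1 loop(s):
  loop 1: 10 segments, perimeter = 5.4389
Total perimeter = 5.439

loops=1 perimeter=5.439


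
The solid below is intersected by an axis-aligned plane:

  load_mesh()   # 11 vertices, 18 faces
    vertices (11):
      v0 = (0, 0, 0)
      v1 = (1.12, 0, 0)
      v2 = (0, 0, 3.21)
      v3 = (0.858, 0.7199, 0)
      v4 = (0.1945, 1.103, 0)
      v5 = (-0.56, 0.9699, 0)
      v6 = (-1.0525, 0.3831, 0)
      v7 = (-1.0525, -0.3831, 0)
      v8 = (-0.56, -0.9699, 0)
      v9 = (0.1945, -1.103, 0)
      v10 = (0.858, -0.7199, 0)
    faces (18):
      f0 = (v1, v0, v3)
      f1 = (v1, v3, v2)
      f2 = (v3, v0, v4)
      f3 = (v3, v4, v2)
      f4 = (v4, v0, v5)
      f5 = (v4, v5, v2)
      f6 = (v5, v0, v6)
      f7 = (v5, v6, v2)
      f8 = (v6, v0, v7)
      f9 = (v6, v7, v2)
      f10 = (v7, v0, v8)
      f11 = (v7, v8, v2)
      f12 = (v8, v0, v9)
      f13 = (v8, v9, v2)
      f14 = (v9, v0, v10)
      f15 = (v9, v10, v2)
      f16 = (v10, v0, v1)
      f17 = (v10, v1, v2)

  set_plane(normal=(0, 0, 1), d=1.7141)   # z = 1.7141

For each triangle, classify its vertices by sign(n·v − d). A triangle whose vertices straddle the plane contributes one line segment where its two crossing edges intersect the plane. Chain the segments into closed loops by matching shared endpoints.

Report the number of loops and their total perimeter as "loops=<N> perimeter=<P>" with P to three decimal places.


Straddling triangles (9 of 18):
  (v1,v3,v2) [--+] → (0.399839, 0.335482, 1.7141)–(0.521934, 0, 1.7141)  len=0.3570
  (v3,v4,v2) [--+] → (0.0906394, 0.514012, 1.7141)–(0.399839, 0.335482, 1.7141)  len=0.3570
  (v4,v5,v2) [--+] → (-0.260967, 0.451985, 1.7141)–(0.0906394, 0.514012, 1.7141)  len=0.3570
  (v5,v6,v2) [--+] → (-0.490478, 0.178529, 1.7141)–(-0.260967, 0.451985, 1.7141)  len=0.3570
  (v6,v7,v2) [--+] → (-0.490478, -0.178529, 1.7141)–(-0.490478, 0.178529, 1.7141)  len=0.3571
  (v7,v8,v2) [--+] → (-0.260967, -0.451985, 1.7141)–(-0.490478, -0.178529, 1.7141)  len=0.3570
  (v8,v9,v2) [--+] → (0.0906394, -0.514012, 1.7141)–(-0.260967, -0.451985, 1.7141)  len=0.3570
  (v9,v10,v2) [--+] → (0.399839, -0.335482, 1.7141)–(0.0906394, -0.514012, 1.7141)  len=0.3570
  (v10,v1,v2) [--+] → (0.521934, 0, 1.7141)–(0.399839, -0.335482, 1.7141)  len=0.3570

Chained into 1 loop(s):
  loop 1: 9 segments, perimeter = 3.2132
Total perimeter = 3.213

loops=1 perimeter=3.213


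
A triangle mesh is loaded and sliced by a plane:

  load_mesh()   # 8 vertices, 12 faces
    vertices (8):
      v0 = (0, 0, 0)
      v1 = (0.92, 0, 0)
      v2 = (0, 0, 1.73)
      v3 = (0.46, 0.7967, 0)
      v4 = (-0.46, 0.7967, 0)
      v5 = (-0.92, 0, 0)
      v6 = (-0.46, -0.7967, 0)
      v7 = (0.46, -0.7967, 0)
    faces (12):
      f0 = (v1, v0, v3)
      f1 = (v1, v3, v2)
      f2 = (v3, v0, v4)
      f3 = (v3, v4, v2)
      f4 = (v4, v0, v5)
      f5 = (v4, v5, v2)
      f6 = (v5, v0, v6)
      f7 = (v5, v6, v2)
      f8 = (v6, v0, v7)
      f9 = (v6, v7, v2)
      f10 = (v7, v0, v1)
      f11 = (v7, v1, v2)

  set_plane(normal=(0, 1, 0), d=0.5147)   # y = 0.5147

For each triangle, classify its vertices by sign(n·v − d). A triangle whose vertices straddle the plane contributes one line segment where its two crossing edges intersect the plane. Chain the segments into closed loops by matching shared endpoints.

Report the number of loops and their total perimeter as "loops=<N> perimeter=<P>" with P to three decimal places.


loops=1 perimeter=3.227

Straddling triangles (6 of 12):
  (v1,v0,v3) [--+] → (0.297178, 0.5147, 0)–(0.622822, 0.5147, 0)  len=0.3256
  (v1,v3,v2) [-+-] → (0.622822, 0.5147, 0)–(0.297178, 0.5147, 0.612351)  len=0.6936
  (v3,v0,v4) [+-+] → (0.297178, 0.5147, 0)–(-0.297178, 0.5147, 0)  len=0.5944
  (v3,v4,v2) [++-] → (-0.297178, 0.5147, 0.612351)–(0.297178, 0.5147, 0.612351)  len=0.5944
  (v4,v0,v5) [+--] → (-0.297178, 0.5147, 0)–(-0.622822, 0.5147, 0)  len=0.3256
  (v4,v5,v2) [+--] → (-0.622822, 0.5147, 0)–(-0.297178, 0.5147, 0.612351)  len=0.6936

Chained into 1 loop(s):
  loop 1: 6 segments, perimeter = 3.2271
Total perimeter = 3.227


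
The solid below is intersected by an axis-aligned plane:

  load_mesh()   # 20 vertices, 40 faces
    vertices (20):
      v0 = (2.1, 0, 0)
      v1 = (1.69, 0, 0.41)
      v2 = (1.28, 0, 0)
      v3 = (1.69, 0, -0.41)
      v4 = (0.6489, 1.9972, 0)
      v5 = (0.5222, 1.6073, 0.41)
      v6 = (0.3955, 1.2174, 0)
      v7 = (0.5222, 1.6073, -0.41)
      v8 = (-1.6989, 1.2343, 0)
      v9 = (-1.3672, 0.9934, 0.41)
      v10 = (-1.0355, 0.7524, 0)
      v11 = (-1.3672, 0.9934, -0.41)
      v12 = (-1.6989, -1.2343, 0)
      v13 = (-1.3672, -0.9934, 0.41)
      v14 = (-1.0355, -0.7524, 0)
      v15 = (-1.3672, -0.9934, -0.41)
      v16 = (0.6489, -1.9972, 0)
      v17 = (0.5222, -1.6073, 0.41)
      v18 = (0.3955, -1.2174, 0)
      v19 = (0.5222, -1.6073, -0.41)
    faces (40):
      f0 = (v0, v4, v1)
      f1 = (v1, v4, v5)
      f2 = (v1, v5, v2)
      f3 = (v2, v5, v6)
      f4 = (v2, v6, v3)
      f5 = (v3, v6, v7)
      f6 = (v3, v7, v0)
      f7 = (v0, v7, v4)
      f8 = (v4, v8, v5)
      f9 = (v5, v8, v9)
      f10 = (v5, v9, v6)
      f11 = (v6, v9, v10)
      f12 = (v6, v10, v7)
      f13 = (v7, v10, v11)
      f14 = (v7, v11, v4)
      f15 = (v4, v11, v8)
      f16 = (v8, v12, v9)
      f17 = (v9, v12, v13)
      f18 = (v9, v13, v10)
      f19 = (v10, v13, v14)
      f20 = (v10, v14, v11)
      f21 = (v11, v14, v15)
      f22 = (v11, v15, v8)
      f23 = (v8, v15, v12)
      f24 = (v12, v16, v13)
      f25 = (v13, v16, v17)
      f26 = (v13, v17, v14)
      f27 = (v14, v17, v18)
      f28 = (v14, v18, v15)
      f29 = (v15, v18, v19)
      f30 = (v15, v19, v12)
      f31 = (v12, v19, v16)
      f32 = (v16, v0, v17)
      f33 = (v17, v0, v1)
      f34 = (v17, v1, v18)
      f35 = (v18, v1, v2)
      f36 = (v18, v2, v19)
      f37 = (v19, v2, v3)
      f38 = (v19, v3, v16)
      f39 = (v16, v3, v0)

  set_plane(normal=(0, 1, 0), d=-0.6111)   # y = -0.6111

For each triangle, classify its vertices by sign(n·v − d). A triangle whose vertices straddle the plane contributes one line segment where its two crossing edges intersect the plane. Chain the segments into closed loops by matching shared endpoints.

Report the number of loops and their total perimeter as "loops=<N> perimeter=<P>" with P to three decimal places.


Straddling triangles (16 of 40):
  (v8,v12,v9) [+-+] → (-1.6989, -0.6111, 0)–(-1.60611, -0.6111, 0.114698)  len=0.1475
  (v9,v12,v13) [+--] → (-1.60611, -0.6111, 0.114698)–(-1.3672, -0.6111, 0.41)  len=0.3798
  (v9,v13,v10) [+-+] → (-1.3672, -0.6111, 0.41)–(-1.29456, -0.6111, 0.320217)  len=0.1155
  (v10,v13,v14) [+--] → (-1.29456, -0.6111, 0.320217)–(-1.0355, -0.6111, 0)  len=0.4119
  (v10,v14,v11) [+-+] → (-1.0355, -0.6111, 0)–(-1.06235, -0.6111, -0.0331842)  len=0.0427
  (v11,v14,v15) [+--] → (-1.06235, -0.6111, -0.0331842)–(-1.3672, -0.6111, -0.41)  len=0.4847
  (v11,v15,v8) [+-+] → (-1.3672, -0.6111, -0.41)–(-1.42412, -0.6111, -0.339639)  len=0.0905
  (v8,v15,v12) [+--] → (-1.42412, -0.6111, -0.339639)–(-1.6989, -0.6111, 0)  len=0.4369
  (v16,v0,v17) [-+-] → (1.65599, -0.6111, 0)–(1.50012, -0.6111, 0.155883)  len=0.2204
  (v17,v0,v1) [-++] → (1.50012, -0.6111, 0.155883)–(1.246, -0.6111, 0.41)  len=0.3594
  (v17,v1,v18) [-+-] → (1.246, -0.6111, 0.41)–(1.0402, -0.6111, 0.204192)  len=0.2911
  (v18,v1,v2) [-++] → (1.0402, -0.6111, 0.204192)–(0.836006, -0.6111, 0)  len=0.2888
  (v18,v2,v19) [-+-] → (0.836006, -0.6111, 0)–(0.991882, -0.6111, -0.155883)  len=0.2204
  (v19,v2,v3) [-++] → (0.991882, -0.6111, -0.155883)–(1.246, -0.6111, -0.41)  len=0.3594
  (v19,v3,v16) [-+-] → (1.246, -0.6111, -0.41)–(1.37145, -0.6111, -0.284549)  len=0.1774
  (v16,v3,v0) [-++] → (1.37145, -0.6111, -0.284549)–(1.65599, -0.6111, 0)  len=0.4024

Chained into 2 loop(s):
  loop 1: 8 segments, perimeter = 2.1095
  loop 2: 8 segments, perimeter = 2.3193
Total perimeter = 4.429

loops=2 perimeter=4.429


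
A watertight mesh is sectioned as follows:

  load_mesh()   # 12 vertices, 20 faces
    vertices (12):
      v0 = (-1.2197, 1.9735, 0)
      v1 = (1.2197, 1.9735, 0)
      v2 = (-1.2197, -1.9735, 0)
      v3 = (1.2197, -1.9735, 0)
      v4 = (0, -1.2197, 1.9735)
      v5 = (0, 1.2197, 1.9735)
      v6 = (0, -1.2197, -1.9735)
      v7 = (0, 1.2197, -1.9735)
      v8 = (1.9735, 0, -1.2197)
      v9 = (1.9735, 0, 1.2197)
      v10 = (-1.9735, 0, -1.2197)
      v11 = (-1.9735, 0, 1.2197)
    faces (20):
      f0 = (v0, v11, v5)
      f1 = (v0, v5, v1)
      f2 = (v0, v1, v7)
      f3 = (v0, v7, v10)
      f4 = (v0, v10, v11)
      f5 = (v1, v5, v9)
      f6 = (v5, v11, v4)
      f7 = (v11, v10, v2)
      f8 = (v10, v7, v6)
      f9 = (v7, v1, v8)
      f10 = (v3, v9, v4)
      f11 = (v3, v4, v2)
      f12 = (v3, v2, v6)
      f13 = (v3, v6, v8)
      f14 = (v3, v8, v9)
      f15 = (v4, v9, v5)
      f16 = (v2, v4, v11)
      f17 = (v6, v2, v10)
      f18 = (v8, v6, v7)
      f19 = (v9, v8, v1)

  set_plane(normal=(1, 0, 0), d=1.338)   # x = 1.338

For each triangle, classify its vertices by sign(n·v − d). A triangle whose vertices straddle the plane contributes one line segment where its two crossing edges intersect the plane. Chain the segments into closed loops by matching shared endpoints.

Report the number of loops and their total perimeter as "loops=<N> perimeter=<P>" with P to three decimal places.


Straddling triangles (8 of 20):
  (v1,v5,v9) [--+] → (1.338, 0.392764, 1.46244)–(1.338, 1.66378, 0.191417)  len=1.7975
  (v7,v1,v8) [--+] → (1.338, 1.66378, -0.191417)–(1.338, 0.392764, -1.46244)  len=1.7975
  (v3,v9,v4) [-+-] → (1.338, -1.66378, 0.191417)–(1.338, -0.392764, 1.46244)  len=1.7975
  (v3,v6,v8) [--+] → (1.338, -0.392764, -1.46244)–(1.338, -1.66378, -0.191417)  len=1.7975
  (v3,v8,v9) [-++] → (1.338, -1.66378, -0.191417)–(1.338, -1.66378, 0.191417)  len=0.3828
  (v4,v9,v5) [-+-] → (1.338, -0.392764, 1.46244)–(1.338, 0.392764, 1.46244)  len=0.7855
  (v8,v6,v7) [+--] → (1.338, -0.392764, -1.46244)–(1.338, 0.392764, -1.46244)  len=0.7855
  (v9,v8,v1) [++-] → (1.338, 1.66378, -0.191417)–(1.338, 1.66378, 0.191417)  len=0.3828

Chained into 1 loop(s):
  loop 1: 8 segments, perimeter = 9.5267
Total perimeter = 9.527

loops=1 perimeter=9.527
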